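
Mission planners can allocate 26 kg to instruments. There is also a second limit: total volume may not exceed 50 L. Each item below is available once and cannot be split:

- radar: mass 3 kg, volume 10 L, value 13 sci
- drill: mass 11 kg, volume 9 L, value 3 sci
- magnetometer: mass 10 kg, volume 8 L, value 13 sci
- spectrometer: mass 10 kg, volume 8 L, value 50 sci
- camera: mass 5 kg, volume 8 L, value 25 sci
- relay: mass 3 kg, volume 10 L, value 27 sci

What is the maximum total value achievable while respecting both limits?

115 sci

Feasible sets respecting both limits:
- radar+spectrometer+camera+relay: mass 21, volume 36, value 115
- radar+magnetometer+spectrometer+relay: mass 26, volume 36, value 103
- spectrometer+camera+relay: mass 18, volume 26, value 102
- radar+spectrometer+relay: mass 16, volume 28, value 90
Best: 115 sci.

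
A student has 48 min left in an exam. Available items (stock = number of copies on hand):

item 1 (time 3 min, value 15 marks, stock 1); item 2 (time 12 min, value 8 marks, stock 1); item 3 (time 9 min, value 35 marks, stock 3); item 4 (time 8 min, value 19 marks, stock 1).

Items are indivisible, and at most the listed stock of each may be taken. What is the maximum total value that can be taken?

Best selections within time 48 and stock limits:
- 1×item 1 + 3×item 3 + 1×item 4: time 38, value 139
- 1×item 2 + 3×item 3 + 1×item 4: time 47, value 132
- 1×item 1 + 1×item 2 + 3×item 3: time 42, value 128
Best: 139 marks.

139 marks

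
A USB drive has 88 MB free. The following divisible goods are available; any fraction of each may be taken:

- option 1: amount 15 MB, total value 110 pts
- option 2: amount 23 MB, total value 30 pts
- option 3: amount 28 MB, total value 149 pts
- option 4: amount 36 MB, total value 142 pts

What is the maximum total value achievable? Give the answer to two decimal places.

412.74

Take in order of value per unit:
- option 1 (110/15 per unit): all 15 → value 110, running total 110.00
- option 3 (149/28 per unit): all 28 → value 149, running total 259.00
- option 4 (142/36 per unit): all 36 → value 142, running total 401.00
- option 2 (30/23 per unit): 9 of 23 → value 9×30/23 = 11.7391, running total 412.74
Total 412.74.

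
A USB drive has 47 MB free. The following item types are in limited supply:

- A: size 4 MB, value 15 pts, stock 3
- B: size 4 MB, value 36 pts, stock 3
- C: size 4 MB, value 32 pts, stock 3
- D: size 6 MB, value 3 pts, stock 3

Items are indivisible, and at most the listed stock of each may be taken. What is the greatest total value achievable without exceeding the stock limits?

Best selections within size 47 and stock limits:
- 3×A + 3×B + 3×C + 1×D: size 42, value 252
- 3×A + 3×B + 3×C: size 36, value 249
- 2×A + 3×B + 3×C + 2×D: size 44, value 240
- 2×A + 3×B + 3×C + 1×D: size 38, value 237
Best: 252 pts.

252 pts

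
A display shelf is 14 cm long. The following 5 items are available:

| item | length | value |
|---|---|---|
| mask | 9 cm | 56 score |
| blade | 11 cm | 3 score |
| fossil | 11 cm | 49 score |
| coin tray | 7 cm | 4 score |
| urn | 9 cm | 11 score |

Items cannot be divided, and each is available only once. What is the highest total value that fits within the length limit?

56 score

Check high-value combinations within 14 cm:
- mask: length 9, value 56
- fossil: length 11, value 49
- urn: length 9, value 11
Best: 56 score.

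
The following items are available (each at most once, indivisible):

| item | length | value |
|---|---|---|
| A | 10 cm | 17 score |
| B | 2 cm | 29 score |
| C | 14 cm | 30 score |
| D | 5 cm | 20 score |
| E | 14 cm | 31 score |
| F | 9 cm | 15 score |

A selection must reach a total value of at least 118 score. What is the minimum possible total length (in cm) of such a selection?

Subsets with value ≥ 118, sorted by total length:
- B+C+D+E+F: length 44, value 125
- A+B+C+D+E: length 45, value 127
- A+B+C+E+F: length 49, value 122
Minimum length: 44 cm.

44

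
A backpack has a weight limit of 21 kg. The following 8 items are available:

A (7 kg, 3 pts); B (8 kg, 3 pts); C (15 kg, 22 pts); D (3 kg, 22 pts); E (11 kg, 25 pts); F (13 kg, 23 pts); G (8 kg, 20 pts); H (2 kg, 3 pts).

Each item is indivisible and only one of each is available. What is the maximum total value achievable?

Check high-value combinations within 21 kg:
- D+E+H: weight 3+11+2=16, value 22+25+3=50
- A+D+E: weight 7+3+11=21, value 3+22+25=50
- D+F+H: weight 3+13+2=18, value 22+23+3=48
- A+D+G+H: weight 7+3+8+2=20, value 3+22+20+3=48
Best: 50 pts.

50 pts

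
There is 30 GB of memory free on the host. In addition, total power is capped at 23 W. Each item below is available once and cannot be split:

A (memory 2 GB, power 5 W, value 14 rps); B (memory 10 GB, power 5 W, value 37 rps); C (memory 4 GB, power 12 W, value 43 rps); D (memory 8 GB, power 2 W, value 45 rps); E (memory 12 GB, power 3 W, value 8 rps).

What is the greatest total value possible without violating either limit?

125 rps

Feasible sets respecting both limits:
- B+C+D: memory 22, power 19, value 125
- A+C+D+E: memory 26, power 22, value 110
- A+C+D: memory 14, power 19, value 102
Best: 125 rps.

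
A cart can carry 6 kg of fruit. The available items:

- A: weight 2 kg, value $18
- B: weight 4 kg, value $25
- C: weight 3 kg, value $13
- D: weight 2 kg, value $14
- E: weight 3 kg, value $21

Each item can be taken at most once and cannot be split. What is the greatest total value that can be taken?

$43

Check high-value combinations within 6 kg:
- A+B: weight 2+4=6, value 18+25=43
- A+E: weight 2+3=5, value 18+21=39
- B+D: weight 4+2=6, value 25+14=39
Best: $43.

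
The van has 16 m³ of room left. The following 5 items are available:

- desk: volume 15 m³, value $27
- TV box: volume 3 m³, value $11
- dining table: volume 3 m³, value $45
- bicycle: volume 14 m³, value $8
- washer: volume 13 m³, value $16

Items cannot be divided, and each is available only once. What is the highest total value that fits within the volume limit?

$61

Check high-value combinations within 16 m³:
- dining table+washer: volume 3+13=16, value 45+16=61
- TV box+dining table: volume 3+3=6, value 11+45=56
- dining table: volume 3, value 45
- desk: volume 15, value 27
Best: $61.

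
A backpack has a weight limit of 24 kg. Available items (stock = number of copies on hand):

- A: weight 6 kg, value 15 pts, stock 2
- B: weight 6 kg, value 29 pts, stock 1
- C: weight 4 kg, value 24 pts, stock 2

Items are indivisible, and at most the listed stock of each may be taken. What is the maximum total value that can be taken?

92 pts

Best selections within weight 24 and stock limits:
- 1×A + 1×B + 2×C: weight 20, value 92
- 2×A + 1×B + 1×C: weight 22, value 83
Best: 92 pts.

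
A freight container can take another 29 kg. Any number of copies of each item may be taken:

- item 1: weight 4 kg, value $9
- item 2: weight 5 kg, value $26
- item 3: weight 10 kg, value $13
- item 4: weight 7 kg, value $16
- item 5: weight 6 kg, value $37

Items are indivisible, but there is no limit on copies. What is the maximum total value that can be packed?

Best value-per-unit is item 5 at 37/6; filling with it alone gives 4×37 = 148.
Optimal mix: 1×item 2 + 4×item 5 → weight 29, value 174.

$174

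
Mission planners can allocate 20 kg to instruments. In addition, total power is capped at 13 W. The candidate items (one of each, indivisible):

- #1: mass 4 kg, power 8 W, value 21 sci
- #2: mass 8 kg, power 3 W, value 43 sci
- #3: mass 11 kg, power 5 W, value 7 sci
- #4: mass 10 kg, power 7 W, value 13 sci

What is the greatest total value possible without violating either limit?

64 sci

Feasible sets respecting both limits:
- #1+#2: mass 12, power 11, value 64
- #2+#4: mass 18, power 10, value 56
- #2+#3: mass 19, power 8, value 50
Best: 64 sci.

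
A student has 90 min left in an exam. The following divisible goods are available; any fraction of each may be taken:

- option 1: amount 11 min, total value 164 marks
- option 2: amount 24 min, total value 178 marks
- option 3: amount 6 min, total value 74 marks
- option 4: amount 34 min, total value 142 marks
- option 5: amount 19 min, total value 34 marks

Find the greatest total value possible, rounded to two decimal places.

584.84

Take in order of value per unit:
- option 1 (164/11 per unit): all 11 → value 164, running total 164.00
- option 3 (74/6 per unit): all 6 → value 74, running total 238.00
- option 2 (178/24 per unit): all 24 → value 178, running total 416.00
- option 4 (142/34 per unit): all 34 → value 142, running total 558.00
- option 5 (34/19 per unit): 15 of 19 → value 15×34/19 = 26.8421, running total 584.84
Total 584.84.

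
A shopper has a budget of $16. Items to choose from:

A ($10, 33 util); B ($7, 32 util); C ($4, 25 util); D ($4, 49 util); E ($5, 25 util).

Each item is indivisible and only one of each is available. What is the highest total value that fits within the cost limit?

Check high-value combinations within $16:
- B+C+D: cost 7+4+4=15, value 32+25+49=106
- B+D+E: cost 7+4+5=16, value 32+49+25=106
- C+D+E: cost 4+4+5=13, value 25+49+25=99
- A+D: cost 10+4=14, value 33+49=82
Best: 106 util.

106 util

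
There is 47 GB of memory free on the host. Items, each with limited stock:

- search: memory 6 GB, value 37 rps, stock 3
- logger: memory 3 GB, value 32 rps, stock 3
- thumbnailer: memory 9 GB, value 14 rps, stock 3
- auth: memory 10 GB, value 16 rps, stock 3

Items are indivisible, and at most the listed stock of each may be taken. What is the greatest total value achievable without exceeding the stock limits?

Top feasible selections:
- 3×search + 3×logger + 2×auth: memory 47, value 239
- 3×search + 3×logger + 1×thumbnailer + 1×auth: memory 46, value 237
- 3×search + 3×logger + 2×thumbnailer: memory 45, value 235
- 3×search + 3×logger + 1×auth: memory 37, value 223
Best: 239 rps.

239 rps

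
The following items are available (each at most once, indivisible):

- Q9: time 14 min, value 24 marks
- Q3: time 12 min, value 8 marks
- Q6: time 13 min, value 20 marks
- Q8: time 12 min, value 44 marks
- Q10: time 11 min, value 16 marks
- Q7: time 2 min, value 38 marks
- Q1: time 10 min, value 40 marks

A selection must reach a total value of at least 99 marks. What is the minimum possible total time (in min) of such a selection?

Subsets with value ≥ 99, sorted by total time:
- Q8+Q7+Q1: time 24, value 122
- Q9+Q7+Q1: time 26, value 102
- Q6+Q8+Q7: time 27, value 102
Minimum time: 24 min.

24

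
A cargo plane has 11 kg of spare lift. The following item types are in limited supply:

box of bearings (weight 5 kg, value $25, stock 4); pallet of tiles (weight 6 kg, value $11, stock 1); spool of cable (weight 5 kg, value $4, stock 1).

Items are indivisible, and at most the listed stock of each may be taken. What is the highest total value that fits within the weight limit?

Top feasible selections:
- 2×box of bearings: weight 10, value 50
- 1×box of bearings + 1×pallet of tiles: weight 11, value 36
Best: $50.

$50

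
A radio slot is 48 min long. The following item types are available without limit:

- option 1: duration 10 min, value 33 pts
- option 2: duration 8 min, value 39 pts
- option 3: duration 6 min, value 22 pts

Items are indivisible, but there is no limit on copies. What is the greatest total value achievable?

234 pts

Best value-per-unit is option 2 at 39/8, and filling with it alone uses duration 6×8=48. No mix of the others beats 6×39 = 234.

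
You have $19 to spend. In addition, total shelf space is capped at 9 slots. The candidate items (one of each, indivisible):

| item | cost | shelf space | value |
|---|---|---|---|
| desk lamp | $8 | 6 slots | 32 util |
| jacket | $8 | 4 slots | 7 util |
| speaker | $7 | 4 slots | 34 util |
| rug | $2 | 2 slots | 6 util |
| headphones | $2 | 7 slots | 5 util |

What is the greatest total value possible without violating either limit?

41 util

Feasible sets respecting both limits:
- jacket+speaker: cost 15, shelf space 8, value 41
- speaker+rug: cost 9, shelf space 6, value 40
- desk lamp+rug: cost 10, shelf space 8, value 38
- speaker: cost 7, shelf space 4, value 34
Best: 41 util.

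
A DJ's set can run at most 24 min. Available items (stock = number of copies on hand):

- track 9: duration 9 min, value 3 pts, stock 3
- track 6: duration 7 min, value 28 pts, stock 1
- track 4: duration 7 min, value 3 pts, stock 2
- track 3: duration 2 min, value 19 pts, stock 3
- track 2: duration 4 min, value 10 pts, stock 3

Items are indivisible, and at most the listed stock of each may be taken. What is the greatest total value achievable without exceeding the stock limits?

105 pts

Top feasible selections:
- 1×track 6 + 3×track 3 + 2×track 2: duration 21, value 105
- 1×track 6 + 1×track 4 + 3×track 3 + 1×track 2: duration 24, value 98
Best: 105 pts.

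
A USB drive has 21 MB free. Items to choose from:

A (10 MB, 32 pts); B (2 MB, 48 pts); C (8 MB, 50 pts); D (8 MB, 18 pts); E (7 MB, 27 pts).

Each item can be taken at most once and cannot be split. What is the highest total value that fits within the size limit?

130 pts

Check high-value combinations within 21 MB:
- A+B+C: size 10+2+8=20, value 32+48+50=130
- B+C+E: size 2+8+7=17, value 48+50+27=125
- B+C+D: size 2+8+8=18, value 48+50+18=116
- A+B+E: size 10+2+7=19, value 32+48+27=107
- B+C: size 2+8=10, value 48+50=98
Best: 130 pts.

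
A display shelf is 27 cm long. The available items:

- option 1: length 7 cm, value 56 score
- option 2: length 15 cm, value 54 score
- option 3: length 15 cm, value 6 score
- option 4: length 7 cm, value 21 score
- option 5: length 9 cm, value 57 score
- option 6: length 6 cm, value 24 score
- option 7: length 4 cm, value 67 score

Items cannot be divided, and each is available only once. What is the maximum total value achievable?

Check high-value combinations within 27 cm:
- option 1+option 5+option 6+option 7: length 7+9+6+4=26, value 56+57+24+67=204
- option 1+option 4+option 5+option 7: length 7+7+9+4=27, value 56+21+57+67=201
- option 1+option 5+option 7: length 7+9+4=20, value 56+57+67=180
Best: 204 score.

204 score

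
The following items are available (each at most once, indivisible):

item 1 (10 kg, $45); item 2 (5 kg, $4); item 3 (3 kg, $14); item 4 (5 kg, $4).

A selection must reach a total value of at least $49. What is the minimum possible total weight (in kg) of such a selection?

Subsets with value ≥ 49, sorted by total weight:
- item 1+item 3: weight 13, value 59
- item 1+item 2: weight 15, value 49
Minimum weight: 13 kg.

13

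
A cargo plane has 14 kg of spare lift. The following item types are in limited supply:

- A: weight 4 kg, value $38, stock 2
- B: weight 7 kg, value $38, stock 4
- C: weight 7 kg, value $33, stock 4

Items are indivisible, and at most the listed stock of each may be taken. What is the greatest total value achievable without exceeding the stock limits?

$76

Best selections within weight 14 and stock limits:
- 2×A: weight 8, value 76
- 1×A + 1×B: weight 11, value 76
Best: $76.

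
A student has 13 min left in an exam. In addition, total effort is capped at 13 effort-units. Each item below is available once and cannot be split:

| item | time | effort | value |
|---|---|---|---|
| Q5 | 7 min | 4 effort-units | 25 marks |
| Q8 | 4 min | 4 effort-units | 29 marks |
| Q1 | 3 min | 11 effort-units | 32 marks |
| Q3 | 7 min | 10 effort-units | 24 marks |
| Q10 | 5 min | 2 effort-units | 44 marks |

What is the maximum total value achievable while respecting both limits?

Feasible sets respecting both limits:
- Q1+Q10: time 8, effort 13, value 76
- Q8+Q10: time 9, effort 6, value 73
- Q5+Q10: time 12, effort 6, value 69
- Q3+Q10: time 12, effort 12, value 68
Best: 76 marks.

76 marks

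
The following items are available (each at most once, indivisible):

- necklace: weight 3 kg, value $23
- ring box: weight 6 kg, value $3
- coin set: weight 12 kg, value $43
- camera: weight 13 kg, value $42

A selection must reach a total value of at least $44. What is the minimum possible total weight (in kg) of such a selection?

15

Subsets with value ≥ 44, sorted by total weight:
- necklace+coin set: weight 15, value 66
- necklace+camera: weight 16, value 65
- ring box+coin set: weight 18, value 46
- ring box+camera: weight 19, value 45
Minimum weight: 15 kg.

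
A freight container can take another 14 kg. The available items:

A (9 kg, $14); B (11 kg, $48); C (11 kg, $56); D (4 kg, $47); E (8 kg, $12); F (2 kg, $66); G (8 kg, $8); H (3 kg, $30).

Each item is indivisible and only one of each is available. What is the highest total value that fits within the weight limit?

$143

Check high-value combinations within 14 kg:
- D+F+H: weight 4+2+3=9, value 47+66+30=143
- D+E+F: weight 4+8+2=14, value 47+12+66=125
- C+F: weight 11+2=13, value 56+66=122
- D+F+G: weight 4+2+8=14, value 47+66+8=121
Best: $143.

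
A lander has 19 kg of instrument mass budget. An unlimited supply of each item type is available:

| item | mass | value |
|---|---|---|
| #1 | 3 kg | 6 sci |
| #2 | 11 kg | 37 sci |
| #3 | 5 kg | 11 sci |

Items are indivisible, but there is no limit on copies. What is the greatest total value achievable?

Best value-per-unit is #2 at 37/11; filling with it alone gives 1×37 = 37.
Optimal mix: 1×#1 + 1×#2 + 1×#3 → mass 19, value 54.

54 sci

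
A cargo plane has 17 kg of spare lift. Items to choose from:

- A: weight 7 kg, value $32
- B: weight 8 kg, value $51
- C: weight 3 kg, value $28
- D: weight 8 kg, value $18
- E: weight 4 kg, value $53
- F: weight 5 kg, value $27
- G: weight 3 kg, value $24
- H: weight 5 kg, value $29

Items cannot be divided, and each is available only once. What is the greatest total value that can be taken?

$137

Check high-value combinations within 17 kg:
- A+C+E+G: weight 7+3+4+3=17, value 32+28+53+24=137
- C+E+F+H: weight 3+4+5+5=17, value 28+53+27+29=137
- C+E+G+H: weight 3+4+3+5=15, value 28+53+24+29=134
- B+E+H: weight 8+4+5=17, value 51+53+29=133
Best: $137.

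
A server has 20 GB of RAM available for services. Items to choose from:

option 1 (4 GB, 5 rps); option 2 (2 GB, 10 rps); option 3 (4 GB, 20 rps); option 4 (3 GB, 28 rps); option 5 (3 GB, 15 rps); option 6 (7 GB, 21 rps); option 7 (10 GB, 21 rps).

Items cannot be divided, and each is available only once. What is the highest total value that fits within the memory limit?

94 rps

Check high-value combinations within 20 GB:
- option 2+option 3+option 4+option 5+option 6: memory 2+4+3+3+7=19, value 10+20+28+15+21=94
- option 3+option 4+option 5+option 6: memory 4+3+3+7=17, value 20+28+15+21=84
- option 1+option 2+option 3+option 4+option 6: memory 4+2+4+3+7=20, value 5+10+20+28+21=84
Best: 94 rps.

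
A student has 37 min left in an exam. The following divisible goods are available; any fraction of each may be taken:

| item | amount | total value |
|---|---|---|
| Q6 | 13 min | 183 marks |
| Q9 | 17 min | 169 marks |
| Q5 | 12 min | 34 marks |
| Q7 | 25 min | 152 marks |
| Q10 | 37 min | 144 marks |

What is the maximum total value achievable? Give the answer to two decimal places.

394.56

Take in order of value per unit:
- Q6 (183/13 per unit): all 13 → value 183, running total 183.00
- Q9 (169/17 per unit): all 17 → value 169, running total 352.00
- Q7 (152/25 per unit): 7 of 25 → value 7×152/25 = 42.5600, running total 394.56
Total 394.56.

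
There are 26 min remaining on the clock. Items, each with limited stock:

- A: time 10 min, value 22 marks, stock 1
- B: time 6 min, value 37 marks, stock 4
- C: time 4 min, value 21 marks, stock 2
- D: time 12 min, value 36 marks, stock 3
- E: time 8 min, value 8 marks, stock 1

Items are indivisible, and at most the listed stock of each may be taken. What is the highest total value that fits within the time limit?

153 marks

Best selections within time 26 and stock limits:
- 3×B + 2×C: time 26, value 153
- 4×B: time 24, value 148
Best: 153 marks.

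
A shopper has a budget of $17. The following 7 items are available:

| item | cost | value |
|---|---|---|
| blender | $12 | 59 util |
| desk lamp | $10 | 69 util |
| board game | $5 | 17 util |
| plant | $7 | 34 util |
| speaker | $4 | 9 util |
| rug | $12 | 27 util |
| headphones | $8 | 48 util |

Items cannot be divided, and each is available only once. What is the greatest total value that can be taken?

Check high-value combinations within $17:
- desk lamp+plant: cost 10+7=17, value 69+34=103
- desk lamp+board game: cost 10+5=15, value 69+17=86
- plant+headphones: cost 7+8=15, value 34+48=82
- desk lamp+speaker: cost 10+4=14, value 69+9=78
- blender+board game: cost 12+5=17, value 59+17=76
Best: 103 util.

103 util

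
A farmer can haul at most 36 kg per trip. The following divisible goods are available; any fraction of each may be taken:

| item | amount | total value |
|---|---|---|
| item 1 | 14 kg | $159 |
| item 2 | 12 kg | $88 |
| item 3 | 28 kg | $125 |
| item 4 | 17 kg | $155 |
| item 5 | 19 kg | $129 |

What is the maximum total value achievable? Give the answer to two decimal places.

350.67

Take in order of value per unit:
- item 1 (159/14 per unit): all 14 → value 159, running total 159.00
- item 4 (155/17 per unit): all 17 → value 155, running total 314.00
- item 2 (88/12 per unit): 5 of 12 → value 5×88/12 = 36.6667, running total 350.67
Total 350.67.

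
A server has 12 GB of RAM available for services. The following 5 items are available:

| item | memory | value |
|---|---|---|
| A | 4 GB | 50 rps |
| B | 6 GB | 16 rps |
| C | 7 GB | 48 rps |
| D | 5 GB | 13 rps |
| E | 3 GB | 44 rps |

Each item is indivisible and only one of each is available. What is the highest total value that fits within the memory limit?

107 rps

Check high-value combinations within 12 GB:
- A+D+E: memory 4+5+3=12, value 50+13+44=107
- A+C: memory 4+7=11, value 50+48=98
- A+E: memory 4+3=7, value 50+44=94
- C+E: memory 7+3=10, value 48+44=92
- A+B: memory 4+6=10, value 50+16=66
Best: 107 rps.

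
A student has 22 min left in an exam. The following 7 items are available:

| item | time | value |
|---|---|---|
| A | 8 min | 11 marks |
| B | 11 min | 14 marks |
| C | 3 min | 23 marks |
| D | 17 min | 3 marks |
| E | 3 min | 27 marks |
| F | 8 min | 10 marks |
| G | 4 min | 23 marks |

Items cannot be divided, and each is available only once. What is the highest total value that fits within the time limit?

Check high-value combinations within 22 min:
- B+C+E+G: time 11+3+3+4=21, value 14+23+27+23=87
- A+C+E+G: time 8+3+3+4=18, value 11+23+27+23=84
- C+E+F+G: time 3+3+8+4=18, value 23+27+10+23=83
Best: 87 marks.

87 marks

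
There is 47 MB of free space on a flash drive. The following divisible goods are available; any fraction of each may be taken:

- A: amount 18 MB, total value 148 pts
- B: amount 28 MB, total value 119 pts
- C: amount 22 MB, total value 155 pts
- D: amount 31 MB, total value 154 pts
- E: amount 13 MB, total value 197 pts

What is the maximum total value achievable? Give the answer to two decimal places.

Take in order of value per unit:
- E (197/13 per unit): all 13 → value 197, running total 197.00
- A (148/18 per unit): all 18 → value 148, running total 345.00
- C (155/22 per unit): 16 of 22 → value 16×155/22 = 112.7273, running total 457.73
Total 457.73.

457.73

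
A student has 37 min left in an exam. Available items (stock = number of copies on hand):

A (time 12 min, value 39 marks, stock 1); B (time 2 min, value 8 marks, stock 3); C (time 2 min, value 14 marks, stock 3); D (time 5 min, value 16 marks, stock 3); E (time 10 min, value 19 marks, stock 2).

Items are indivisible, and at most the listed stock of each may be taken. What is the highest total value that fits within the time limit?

Top feasible selections:
- 1×A + 2×B + 3×C + 3×D: time 37, value 145
- 1×A + 3×B + 2×C + 3×D: time 37, value 139
- 1×A + 3×B + 3×C + 2×D: time 34, value 137
- 1×A + 1×B + 3×C + 3×D: time 35, value 137
Best: 145 marks.

145 marks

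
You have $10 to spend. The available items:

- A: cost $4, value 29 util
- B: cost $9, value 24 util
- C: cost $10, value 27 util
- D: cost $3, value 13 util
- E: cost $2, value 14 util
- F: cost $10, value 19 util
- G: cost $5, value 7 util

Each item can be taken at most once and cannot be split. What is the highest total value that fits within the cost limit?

Check high-value combinations within $10:
- A+D+E: cost 4+3+2=9, value 29+13+14=56
- A+E: cost 4+2=6, value 29+14=43
- A+D: cost 4+3=7, value 29+13=42
Best: 56 util.

56 util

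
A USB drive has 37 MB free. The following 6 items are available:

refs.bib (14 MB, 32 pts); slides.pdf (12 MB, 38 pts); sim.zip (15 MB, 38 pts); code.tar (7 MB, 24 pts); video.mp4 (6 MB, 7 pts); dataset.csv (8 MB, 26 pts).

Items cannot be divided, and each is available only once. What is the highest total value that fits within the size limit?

Check high-value combinations within 37 MB:
- slides.pdf+sim.zip+dataset.csv: size 12+15+8=35, value 38+38+26=102
- slides.pdf+sim.zip+code.tar: size 12+15+7=34, value 38+38+24=100
- refs.bib+slides.pdf+dataset.csv: size 14+12+8=34, value 32+38+26=96
- refs.bib+sim.zip+dataset.csv: size 14+15+8=37, value 32+38+26=96
- slides.pdf+code.tar+video.mp4+dataset.csv: size 12+7+6+8=33, value 38+24+7+26=95
Best: 102 pts.

102 pts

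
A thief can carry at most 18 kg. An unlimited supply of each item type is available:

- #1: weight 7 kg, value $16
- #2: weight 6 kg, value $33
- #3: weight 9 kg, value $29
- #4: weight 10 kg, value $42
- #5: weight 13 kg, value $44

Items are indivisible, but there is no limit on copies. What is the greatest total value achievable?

Best value-per-unit is #2 at 33/6, and filling with it alone uses weight 3×6=18. No mix of the others beats 3×33 = 99.

$99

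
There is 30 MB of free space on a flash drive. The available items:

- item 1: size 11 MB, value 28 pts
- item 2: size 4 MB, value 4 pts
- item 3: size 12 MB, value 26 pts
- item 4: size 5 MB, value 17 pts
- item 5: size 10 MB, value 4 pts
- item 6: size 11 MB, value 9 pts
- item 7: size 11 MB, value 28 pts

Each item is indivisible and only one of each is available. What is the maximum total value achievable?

73 pts

Check high-value combinations within 30 MB:
- item 1+item 4+item 7: size 11+5+11=27, value 28+17+28=73
- item 1+item 3+item 4: size 11+12+5=28, value 28+26+17=71
- item 3+item 4+item 7: size 12+5+11=28, value 26+17+28=71
- item 1+item 2+item 7: size 11+4+11=26, value 28+4+28=60
- item 1+item 2+item 3: size 11+4+12=27, value 28+4+26=58
Best: 73 pts.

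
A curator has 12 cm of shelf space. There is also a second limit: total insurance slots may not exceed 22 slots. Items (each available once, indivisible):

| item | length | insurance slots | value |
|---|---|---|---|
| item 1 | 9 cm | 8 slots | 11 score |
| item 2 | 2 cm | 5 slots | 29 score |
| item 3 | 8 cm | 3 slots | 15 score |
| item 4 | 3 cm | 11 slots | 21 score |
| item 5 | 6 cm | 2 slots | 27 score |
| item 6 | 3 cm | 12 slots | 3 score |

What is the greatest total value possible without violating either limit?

Feasible sets respecting both limits:
- item 2+item 4+item 5: length 11, insurance slots 18, value 77
- item 2+item 5+item 6: length 11, insurance slots 19, value 59
- item 2+item 5: length 8, insurance slots 7, value 56
- item 2+item 4: length 5, insurance slots 16, value 50
Best: 77 score.

77 score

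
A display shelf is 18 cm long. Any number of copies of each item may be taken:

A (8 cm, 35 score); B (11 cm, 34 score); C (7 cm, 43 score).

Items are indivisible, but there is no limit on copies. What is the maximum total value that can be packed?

Best value-per-unit is C at 43/7, and filling with it alone uses length 2×7=14. No mix of the others beats 2×43 = 86.

86 score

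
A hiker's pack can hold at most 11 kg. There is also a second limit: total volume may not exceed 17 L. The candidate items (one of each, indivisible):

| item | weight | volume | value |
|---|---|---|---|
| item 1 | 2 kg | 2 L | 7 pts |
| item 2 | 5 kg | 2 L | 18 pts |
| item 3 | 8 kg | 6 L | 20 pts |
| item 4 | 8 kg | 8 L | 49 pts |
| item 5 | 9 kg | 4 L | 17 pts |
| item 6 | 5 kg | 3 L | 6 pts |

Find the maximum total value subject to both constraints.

Feasible sets respecting both limits:
- item 1+item 4: weight 10, volume 10, value 56
- item 4: weight 8, volume 8, value 49
- item 1+item 3: weight 10, volume 8, value 27
- item 1+item 2: weight 7, volume 4, value 25
Best: 56 pts.

56 pts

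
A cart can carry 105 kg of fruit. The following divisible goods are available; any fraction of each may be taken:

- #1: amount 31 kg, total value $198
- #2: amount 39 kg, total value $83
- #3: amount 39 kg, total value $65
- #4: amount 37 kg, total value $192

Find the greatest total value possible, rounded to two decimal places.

Take in order of value per unit:
- #1 (198/31 per unit): all 31 → value 198, running total 198.00
- #4 (192/37 per unit): all 37 → value 192, running total 390.00
- #2 (83/39 per unit): 37 of 39 → value 37×83/39 = 78.7436, running total 468.74
Total 468.74.

468.74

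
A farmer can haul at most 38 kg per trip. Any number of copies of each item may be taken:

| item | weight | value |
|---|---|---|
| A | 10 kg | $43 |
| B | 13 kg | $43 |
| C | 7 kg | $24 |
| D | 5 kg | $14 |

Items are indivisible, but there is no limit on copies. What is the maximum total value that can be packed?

$153

Best value-per-unit is A at 43/10; filling with it alone gives 3×43 = 129.
Optimal mix: 3×A + 1×C → weight 37, value 153.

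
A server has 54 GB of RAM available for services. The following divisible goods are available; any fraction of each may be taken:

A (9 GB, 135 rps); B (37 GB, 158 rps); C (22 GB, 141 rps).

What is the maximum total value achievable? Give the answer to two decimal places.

Take in order of value per unit:
- A (135/9 per unit): all 9 → value 135, running total 135.00
- C (141/22 per unit): all 22 → value 141, running total 276.00
- B (158/37 per unit): 23 of 37 → value 23×158/37 = 98.2162, running total 374.22
Total 374.22.

374.22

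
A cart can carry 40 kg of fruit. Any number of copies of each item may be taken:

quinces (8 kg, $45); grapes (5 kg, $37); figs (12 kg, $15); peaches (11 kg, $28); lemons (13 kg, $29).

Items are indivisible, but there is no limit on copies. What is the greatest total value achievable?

Best value-per-unit is grapes at 37/5, and filling with it alone uses weight 8×5=40. No mix of the others beats 8×37 = 296.

$296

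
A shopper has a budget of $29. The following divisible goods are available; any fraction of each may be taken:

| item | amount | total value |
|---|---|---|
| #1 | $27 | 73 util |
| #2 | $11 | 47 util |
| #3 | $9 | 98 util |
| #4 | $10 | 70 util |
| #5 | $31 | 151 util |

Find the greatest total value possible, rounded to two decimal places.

216.71

Take in order of value per unit:
- #3 (98/9 per unit): all 9 → value 98, running total 98.00
- #4 (70/10 per unit): all 10 → value 70, running total 168.00
- #5 (151/31 per unit): 10 of 31 → value 10×151/31 = 48.7097, running total 216.71
Total 216.71.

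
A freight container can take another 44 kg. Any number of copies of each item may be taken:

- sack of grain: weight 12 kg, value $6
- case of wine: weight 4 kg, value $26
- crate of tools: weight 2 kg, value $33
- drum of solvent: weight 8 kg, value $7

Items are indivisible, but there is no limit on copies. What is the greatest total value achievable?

$726

Best value-per-unit is crate of tools at 33/2, and filling with it alone uses weight 22×2=44. No mix of the others beats 22×33 = 726.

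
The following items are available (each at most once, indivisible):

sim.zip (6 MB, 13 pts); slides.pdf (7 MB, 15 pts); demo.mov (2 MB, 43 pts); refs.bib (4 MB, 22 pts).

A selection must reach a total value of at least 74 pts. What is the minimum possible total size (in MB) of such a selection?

Subsets with value ≥ 74, sorted by total size:
- sim.zip+demo.mov+refs.bib: size 12, value 78
- slides.pdf+demo.mov+refs.bib: size 13, value 80
Minimum size: 12 MB.

12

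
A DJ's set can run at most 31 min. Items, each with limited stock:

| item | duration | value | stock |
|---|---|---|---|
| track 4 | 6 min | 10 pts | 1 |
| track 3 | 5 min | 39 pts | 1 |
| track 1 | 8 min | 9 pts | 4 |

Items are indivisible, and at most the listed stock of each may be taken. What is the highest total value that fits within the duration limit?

67 pts

Top feasible selections:
- 1×track 4 + 1×track 3 + 2×track 1: duration 27, value 67
- 1×track 3 + 3×track 1: duration 29, value 66
Best: 67 pts.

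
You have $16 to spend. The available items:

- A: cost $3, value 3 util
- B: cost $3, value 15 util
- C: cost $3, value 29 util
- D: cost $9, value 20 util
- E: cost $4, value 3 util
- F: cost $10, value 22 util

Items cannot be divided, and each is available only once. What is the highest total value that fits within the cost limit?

Check high-value combinations within $16:
- B+C+F: cost 3+3+10=16, value 15+29+22=66
- B+C+D: cost 3+3+9=15, value 15+29+20=64
- A+C+F: cost 3+3+10=16, value 3+29+22=54
Best: 66 util.

66 util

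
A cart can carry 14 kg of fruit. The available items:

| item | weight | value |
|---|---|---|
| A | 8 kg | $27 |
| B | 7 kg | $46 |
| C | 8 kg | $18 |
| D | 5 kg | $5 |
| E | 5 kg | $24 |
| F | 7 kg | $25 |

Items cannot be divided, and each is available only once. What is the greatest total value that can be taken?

Check high-value combinations within 14 kg:
- B+F: weight 7+7=14, value 46+25=71
- B+E: weight 7+5=12, value 46+24=70
- B+D: weight 7+5=12, value 46+5=51
Best: $71.

$71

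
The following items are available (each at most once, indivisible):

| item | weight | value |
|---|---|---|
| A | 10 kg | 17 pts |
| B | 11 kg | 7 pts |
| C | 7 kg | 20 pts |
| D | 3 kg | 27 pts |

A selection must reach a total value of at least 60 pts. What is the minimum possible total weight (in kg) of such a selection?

20

Subsets with value ≥ 60, sorted by total weight:
- A+C+D: weight 20, value 64
- A+B+C+D: weight 31, value 71
Minimum weight: 20 kg.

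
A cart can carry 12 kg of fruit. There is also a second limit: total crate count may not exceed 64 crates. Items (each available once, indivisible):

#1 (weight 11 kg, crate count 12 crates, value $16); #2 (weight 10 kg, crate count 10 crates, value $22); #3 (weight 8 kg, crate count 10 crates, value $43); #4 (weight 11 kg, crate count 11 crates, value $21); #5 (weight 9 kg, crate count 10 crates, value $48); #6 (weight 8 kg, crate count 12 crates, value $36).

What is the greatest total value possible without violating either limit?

$48

Feasible sets respecting both limits:
- #5: weight 9, crate count 10, value 48
- #3: weight 8, crate count 10, value 43
- #6: weight 8, crate count 12, value 36
- #2: weight 10, crate count 10, value 22
Best: $48.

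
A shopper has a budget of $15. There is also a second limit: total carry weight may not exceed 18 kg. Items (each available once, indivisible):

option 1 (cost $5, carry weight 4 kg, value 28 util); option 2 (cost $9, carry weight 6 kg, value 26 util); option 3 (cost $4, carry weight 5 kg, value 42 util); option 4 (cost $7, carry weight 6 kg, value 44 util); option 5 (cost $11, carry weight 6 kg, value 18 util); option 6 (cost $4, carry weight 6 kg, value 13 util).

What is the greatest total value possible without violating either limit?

Feasible sets respecting both limits:
- option 3+option 4+option 6: cost 15, carry weight 17, value 99
- option 3+option 4: cost 11, carry weight 11, value 86
- option 1+option 3+option 6: cost 13, carry weight 15, value 83
- option 1+option 4: cost 12, carry weight 10, value 72
Best: 99 util.

99 util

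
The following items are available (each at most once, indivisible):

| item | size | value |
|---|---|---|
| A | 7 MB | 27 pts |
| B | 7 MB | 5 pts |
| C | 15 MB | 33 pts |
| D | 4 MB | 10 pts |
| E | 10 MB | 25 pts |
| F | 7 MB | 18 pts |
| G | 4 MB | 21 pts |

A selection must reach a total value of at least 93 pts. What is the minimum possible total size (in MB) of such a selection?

32

Subsets with value ≥ 93, sorted by total size:
- A+D+E+F+G: size 32, value 101
- A+C+F+G: size 33, value 99
Minimum size: 32 MB.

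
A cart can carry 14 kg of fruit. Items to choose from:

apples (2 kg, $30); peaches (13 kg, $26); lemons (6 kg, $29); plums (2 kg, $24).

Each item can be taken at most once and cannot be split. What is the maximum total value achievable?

This is a 0/1 knapsack; check combinations near the capacity.
- apples+lemons+plums: weight 2+6+2=10, value 30+29+24=83
- apples+lemons: weight 2+6=8, value 30+29=59
- apples+plums: weight 2+2=4, value 30+24=54
- lemons+plums: weight 6+2=8, value 29+24=53
Best: $83.

$83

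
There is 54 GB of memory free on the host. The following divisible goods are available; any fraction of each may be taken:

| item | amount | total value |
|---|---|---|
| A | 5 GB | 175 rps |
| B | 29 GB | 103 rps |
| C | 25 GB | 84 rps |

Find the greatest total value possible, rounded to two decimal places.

345.20

Take in order of value per unit:
- A (175/5 per unit): all 5 → value 175, running total 175.00
- B (103/29 per unit): all 29 → value 103, running total 278.00
- C (84/25 per unit): 20 of 25 → value 20×84/25 = 67.2000, running total 345.20
Total 345.20.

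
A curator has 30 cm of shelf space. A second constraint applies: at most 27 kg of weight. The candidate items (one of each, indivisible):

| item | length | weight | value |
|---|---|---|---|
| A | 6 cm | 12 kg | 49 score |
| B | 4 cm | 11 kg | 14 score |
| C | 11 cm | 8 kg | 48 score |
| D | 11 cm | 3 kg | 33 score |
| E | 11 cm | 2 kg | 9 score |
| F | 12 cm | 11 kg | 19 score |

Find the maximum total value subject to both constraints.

130 score

Feasible sets respecting both limits:
- A+C+D: length 28, weight 23, value 130
- A+C+E: length 28, weight 22, value 106
- A+D+F: length 29, weight 26, value 101
Best: 130 score.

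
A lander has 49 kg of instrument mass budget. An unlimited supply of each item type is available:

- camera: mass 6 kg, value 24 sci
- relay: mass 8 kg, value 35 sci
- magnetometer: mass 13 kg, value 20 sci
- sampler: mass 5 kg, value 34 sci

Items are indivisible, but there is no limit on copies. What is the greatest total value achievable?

Best value-per-unit is sampler at 34/5; filling with it alone gives 9×34 = 306.
Optimal mix: 1×relay + 8×sampler → mass 48, value 307.

307 sci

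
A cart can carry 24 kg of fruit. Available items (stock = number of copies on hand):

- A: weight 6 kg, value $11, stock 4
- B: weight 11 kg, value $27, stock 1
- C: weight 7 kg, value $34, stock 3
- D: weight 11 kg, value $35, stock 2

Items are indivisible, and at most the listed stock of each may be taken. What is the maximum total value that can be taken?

$102

Top feasible selections:
- 3×C: weight 21, value 102
- 1×A + 1×C + 1×D: weight 24, value 80
- 1×A + 2×C: weight 20, value 79
Best: $102.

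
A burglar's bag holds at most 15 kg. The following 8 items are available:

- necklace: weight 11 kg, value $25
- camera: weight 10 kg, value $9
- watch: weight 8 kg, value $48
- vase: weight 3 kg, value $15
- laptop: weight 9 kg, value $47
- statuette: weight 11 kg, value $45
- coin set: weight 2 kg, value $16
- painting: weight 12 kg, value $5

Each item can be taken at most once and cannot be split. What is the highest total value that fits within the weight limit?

Check high-value combinations within 15 kg:
- watch+vase+coin set: weight 8+3+2=13, value 48+15+16=79
- vase+laptop+coin set: weight 3+9+2=14, value 15+47+16=78
- watch+coin set: weight 8+2=10, value 48+16=64
- watch+vase: weight 8+3=11, value 48+15=63
Best: $79.

$79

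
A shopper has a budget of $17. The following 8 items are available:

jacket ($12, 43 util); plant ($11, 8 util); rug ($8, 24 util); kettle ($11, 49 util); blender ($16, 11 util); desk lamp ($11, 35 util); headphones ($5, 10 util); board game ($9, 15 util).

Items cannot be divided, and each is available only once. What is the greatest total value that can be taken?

This is a 0/1 knapsack; check combinations near the capacity.
- kettle+headphones: cost 11+5=16, value 49+10=59
- jacket+headphones: cost 12+5=17, value 43+10=53
- kettle: cost 11, value 49
Best: 59 util.

59 util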